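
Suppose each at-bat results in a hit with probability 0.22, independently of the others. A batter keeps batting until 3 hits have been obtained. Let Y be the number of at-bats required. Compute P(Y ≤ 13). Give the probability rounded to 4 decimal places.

0.5699

Finishing within 13 at-bats ⇔ at least 3 successes in the first 13. With X ~ Binomial(13, 0.22), P(Y ≤ 13) = 1 − P(X ≤ 2).
  k=0: C(13,0)·0.22^0·0.78^13 = 0.039558
  k=1: C(13,1)·0.22^1·0.78^12 = 0.145045
  k=2: C(13,2)·0.22^2·0.78^11 = 0.245460
1 − 0.430062 = 0.569938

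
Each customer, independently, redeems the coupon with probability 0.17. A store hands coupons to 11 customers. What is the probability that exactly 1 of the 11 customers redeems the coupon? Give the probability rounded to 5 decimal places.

X ~ Binomial(n=11, p=0.17).
P(X=1) = C(11,1) · p^1 · (1−p)^10
= 11 · 0.17 · 0.15516 = 0.2901500

0.29015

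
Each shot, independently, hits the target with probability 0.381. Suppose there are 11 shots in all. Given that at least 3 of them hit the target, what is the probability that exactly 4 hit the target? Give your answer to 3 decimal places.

X ~ Binomial(11, 0.381). Want P(X=4 | X≥3) = P(X=4) / P(X≥3).
P(X=4) = C(11,4)·0.381^4·0.619^7 = 0.24213
P(X≥3) = 1 − 0.00511 − 0.03461 − 0.10652 = 0.85376
Ratio = 0.24213 / 0.85376 = 0.28361

0.284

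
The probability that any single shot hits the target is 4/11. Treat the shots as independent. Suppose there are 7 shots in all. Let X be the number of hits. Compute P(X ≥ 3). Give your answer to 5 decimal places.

X ~ Binomial(7, 0.363636); P(X ≥ 3) = Σ C(7,k) p^k (1−p)^(7−k) over k:
  k=3: C(7,3)·0.363636^3·0.636364^4 = 0.2759888
  k=4: C(7,4)·0.363636^4·0.636364^3 = 0.1577079
  k=5: C(7,5)·0.363636^5·0.636364^2 = 0.0540713
  k=6: C(7,6)·0.363636^6·0.636364^1 = 0.0102993
  k=7: C(7,7)·0.363636^7·0.636364^0 = 0.0008408
Total = 0.4989079

0.49891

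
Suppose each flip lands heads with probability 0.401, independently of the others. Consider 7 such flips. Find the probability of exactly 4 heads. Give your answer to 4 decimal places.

0.1945

X ~ Binomial(n=7, p=0.401).
P(X=4) = C(7,4) · p^4 · (1−p)^3
= 35 · 0.025857 · 0.21492 = 0.194503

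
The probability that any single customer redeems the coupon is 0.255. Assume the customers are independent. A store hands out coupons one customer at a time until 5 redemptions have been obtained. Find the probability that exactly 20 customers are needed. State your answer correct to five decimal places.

0.05052

Y = trial on which the fifth success occurs; negative binomial, r=5, p=0.255.
P(Y=20) = C(19,4) · p^5 · (1−p)^15
= 3876 · 0.0010782 · 0.012088 = 0.0505160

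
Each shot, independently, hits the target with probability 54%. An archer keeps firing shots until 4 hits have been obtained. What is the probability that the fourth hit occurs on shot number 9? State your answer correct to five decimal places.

Y = trial on which the fourth success occurs; negative binomial, r=4, p=0.54.
P(Y=9) = C(8,3) · p^4 · (1−p)^5
= 56 · 0.085031 · 0.020596 = 0.0980736

0.09807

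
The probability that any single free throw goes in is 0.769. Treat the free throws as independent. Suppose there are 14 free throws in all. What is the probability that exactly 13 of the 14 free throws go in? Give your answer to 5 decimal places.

0.10636

X ~ Binomial(n=14, p=0.769).
P(X=13) = C(14,13) · p^13 · (1−p)^1
= 14 · 0.032888 · 0.231 = 0.1063610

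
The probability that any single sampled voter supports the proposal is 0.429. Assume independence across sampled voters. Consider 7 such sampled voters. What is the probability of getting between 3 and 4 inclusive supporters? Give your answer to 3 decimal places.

0.514

X ~ Binomial(7, 0.429); P(3 ≤ X ≤ 4) = Σ C(7,k) p^k (1−p)^(7−k) over k:
  k=3: C(7,3)·0.429^3·0.571^4 = 0.29375
  k=4: C(7,4)·0.429^4·0.571^3 = 0.22070
Total = 0.51446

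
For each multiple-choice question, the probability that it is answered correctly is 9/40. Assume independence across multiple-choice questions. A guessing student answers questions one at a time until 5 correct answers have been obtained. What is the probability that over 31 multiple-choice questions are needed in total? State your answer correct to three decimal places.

Needing more than 31 multiple-choice questions ⇔ fewer than 5 successes in the first 31. With X ~ Binomial(31, 0.225), P(Y > 31) = P(X ≤ 4).
  k=0: C(31,0)·0.225^0·0.775^31 = 0.00037
  k=1: C(31,1)·0.225^1·0.775^30 = 0.00333
  k=2: C(31,2)·0.225^2·0.775^29 = 0.01451
  k=3: C(31,3)·0.225^3·0.775^28 = 0.04071
  k=4: C(31,4)·0.225^4·0.775^27 = 0.08274
P(X ≤ 4) = 0.14166

0.142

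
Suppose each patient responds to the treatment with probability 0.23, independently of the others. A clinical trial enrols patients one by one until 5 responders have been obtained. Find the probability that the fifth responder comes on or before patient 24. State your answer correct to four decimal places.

0.6767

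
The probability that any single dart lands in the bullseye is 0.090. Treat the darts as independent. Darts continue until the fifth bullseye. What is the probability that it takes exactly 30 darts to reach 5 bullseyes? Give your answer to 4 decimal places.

0.0133

Y = trial on which the fifth success occurs; negative binomial, r=5, p=0.09.
P(Y=30) = C(29,4) · p^5 · (1−p)^25
= 23751 · 5.9049e-06 · 0.094631 = 0.013272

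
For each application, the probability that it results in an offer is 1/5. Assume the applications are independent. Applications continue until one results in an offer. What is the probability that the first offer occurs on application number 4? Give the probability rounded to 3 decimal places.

Geometric (trials to first success), p = 0.20.
P(Y = 4) = (1−p)^3 · p = 0.512 · 0.20 = 0.10240

0.102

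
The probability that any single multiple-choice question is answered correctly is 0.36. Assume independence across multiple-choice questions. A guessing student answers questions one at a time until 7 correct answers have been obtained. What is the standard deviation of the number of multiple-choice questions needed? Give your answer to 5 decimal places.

5.87945

Y = total multiple-choice questions until the seventh success; negative binomial with r=7, p=0.36.
SD(Y) = √[r(1−p)/p²] = √(34.5679012) = 5.8794474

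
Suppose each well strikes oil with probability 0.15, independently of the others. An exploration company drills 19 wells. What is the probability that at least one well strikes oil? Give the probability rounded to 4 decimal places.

P(at least one) = 1 − P(none) = 1 − (1 − 0.15)^19
= 1 − 0.045599 = 0.954401

0.9544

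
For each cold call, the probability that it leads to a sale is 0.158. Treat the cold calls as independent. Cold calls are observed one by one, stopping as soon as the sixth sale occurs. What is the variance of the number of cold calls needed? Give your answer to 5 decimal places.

202.37141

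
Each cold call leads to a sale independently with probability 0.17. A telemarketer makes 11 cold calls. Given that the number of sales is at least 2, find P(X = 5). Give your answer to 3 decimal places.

0.037

X ~ Binomial(11, 0.17). Want P(X=5 | X≥2) = P(X=5) / P(X≥2).
P(X=5) = C(11,5)·0.17^5·0.83^6 = 0.02145
P(X≥2) = 1 − 0.12878 − 0.29015 = 0.58107
Ratio = 0.02145 / 0.58107 = 0.03691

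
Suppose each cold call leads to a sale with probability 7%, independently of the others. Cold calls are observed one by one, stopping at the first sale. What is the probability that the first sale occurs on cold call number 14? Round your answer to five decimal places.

0.02725

Geometric (trials to first success), p = 0.07.
P(Y = 14) = (1−p)^13 · p = 0.38929 · 0.07 = 0.0272506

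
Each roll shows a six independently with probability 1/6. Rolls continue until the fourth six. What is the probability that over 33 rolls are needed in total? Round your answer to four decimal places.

0.1764

Needing more than 33 rolls ⇔ fewer than 4 successes in the first 33. With X ~ Binomial(33, 0.166667), P(Y > 33) = P(X ≤ 3).
  k=0: C(33,0)·0.166667^0·0.833333^33 = 0.002438
  k=1: C(33,1)·0.166667^1·0.833333^32 = 0.016090
  k=2: C(33,2)·0.166667^2·0.833333^31 = 0.051489
  k=3: C(33,3)·0.166667^3·0.833333^30 = 0.106410
P(X ≤ 3) = 0.176427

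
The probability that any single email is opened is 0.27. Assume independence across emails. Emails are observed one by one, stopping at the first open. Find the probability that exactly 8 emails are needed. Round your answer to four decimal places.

Geometric (trials to first success), p = 0.27.
P(Y = 8) = (1−p)^7 · p = 0.11047 · 0.27 = 0.029828

0.0298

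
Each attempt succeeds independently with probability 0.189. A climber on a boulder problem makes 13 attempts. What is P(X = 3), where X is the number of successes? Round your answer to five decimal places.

0.23766

X ~ Binomial(n=13, p=0.189).
P(X=3) = C(13,3) · p^3 · (1−p)^10
= 286 · 0.0067513 · 0.12309 = 0.2376621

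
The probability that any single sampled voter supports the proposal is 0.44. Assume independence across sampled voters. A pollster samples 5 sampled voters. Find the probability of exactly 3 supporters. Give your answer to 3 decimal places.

0.267

X ~ Binomial(n=5, p=0.44).
P(X=3) = C(5,3) · p^3 · (1−p)^2
= 10 · 0.085184 · 0.3136 = 0.26714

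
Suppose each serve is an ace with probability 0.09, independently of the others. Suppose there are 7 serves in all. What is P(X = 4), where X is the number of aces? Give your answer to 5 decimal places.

X ~ Binomial(n=7, p=0.09).
P(X=4) = C(7,4) · p^4 · (1−p)^3
= 35 · 6.561e-05 · 0.75357 = 0.0017305

0.00173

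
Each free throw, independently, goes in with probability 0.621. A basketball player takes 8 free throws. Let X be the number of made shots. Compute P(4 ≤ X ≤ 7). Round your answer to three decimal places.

0.835

X ~ Binomial(8, 0.621); P(4 ≤ X ≤ 7) = Σ C(8,k) p^k (1−p)^(8−k) over k:
  k=4: C(8,4)·0.621^4·0.379^4 = 0.21479
  k=5: C(8,5)·0.621^5·0.379^3 = 0.28156
  k=6: C(8,6)·0.621^6·0.379^2 = 0.23067
  k=7: C(8,7)·0.621^7·0.379^1 = 0.10799
Total = 0.83500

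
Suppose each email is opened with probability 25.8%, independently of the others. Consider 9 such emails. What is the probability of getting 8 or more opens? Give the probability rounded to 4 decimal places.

X ~ Binomial(9, 0.258); P(X ≥ 8) = Σ C(9,k) p^k (1−p)^(9−k) over k:
  k=8: C(9,8)·0.258^8·0.742^1 = 0.000131
  k=9: C(9,9)·0.258^9·0.742^0 = 0.000005
Total = 0.000136

0.0001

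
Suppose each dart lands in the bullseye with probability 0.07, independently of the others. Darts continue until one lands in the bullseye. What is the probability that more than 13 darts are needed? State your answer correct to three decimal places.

Y = number of darts to the first success; geometric, p = 0.07.
P(Y > 13) = P(first 13 all fail) = (1−p)^13 = 0.38929

0.389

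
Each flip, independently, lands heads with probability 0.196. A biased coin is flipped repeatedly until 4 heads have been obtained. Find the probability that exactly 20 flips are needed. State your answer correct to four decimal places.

0.0436

Y = trial on which the fourth success occurs; negative binomial, r=4, p=0.196.
P(Y=20) = C(19,3) · p^4 · (1−p)^16
= 969 · 0.0014758 · 0.030486 = 0.043596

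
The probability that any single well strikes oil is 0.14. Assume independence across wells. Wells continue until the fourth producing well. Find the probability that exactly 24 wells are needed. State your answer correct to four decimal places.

0.0333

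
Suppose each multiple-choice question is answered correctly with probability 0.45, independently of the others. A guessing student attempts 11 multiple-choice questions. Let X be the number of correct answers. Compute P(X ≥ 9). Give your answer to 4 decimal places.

0.0148

X ~ Binomial(11, 0.45); P(X ≥ 9) = Σ C(11,k) p^k (1−p)^(11−k) over k:
  k=9: C(11,9)·0.45^9·0.55^2 = 0.012589
  k=10: C(11,10)·0.45^10·0.55^1 = 0.002060
  k=11: C(11,11)·0.45^11·0.55^0 = 0.000153
Total = 0.014803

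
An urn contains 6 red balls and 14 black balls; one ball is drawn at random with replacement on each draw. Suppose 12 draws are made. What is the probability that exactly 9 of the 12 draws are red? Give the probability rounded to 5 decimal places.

0.00149

X ~ Binomial(n=12, p=0.30).
P(X=9) = C(12,9) · p^9 · (1−p)^3
= 220 · 1.9683e-05 · 0.343 = 0.0014853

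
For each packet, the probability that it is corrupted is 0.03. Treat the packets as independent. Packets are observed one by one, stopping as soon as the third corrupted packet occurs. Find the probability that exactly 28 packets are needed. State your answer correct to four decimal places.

0.0044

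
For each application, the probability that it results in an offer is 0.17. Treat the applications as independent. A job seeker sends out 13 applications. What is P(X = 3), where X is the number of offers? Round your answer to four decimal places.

0.2180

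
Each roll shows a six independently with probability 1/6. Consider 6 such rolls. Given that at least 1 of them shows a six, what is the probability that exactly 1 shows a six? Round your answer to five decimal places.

X ~ Binomial(6, 0.166667). Want P(X=1 | X≥1) = P(X=1) / P(X≥1).
P(X=1) = C(6,1)·0.166667^1·0.833333^5 = 0.4018776
P(X≥1) = 1 − 0.3348980 = 0.6651020
Ratio = 0.4018776 / 0.6651020 = 0.6042345

0.60423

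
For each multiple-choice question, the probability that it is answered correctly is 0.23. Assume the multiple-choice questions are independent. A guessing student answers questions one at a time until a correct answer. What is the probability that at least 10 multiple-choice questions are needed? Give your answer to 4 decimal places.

0.0952

Y = number of multiple-choice questions to the first success; geometric, p = 0.23.
P(Y > 9) = P(first 9 all fail) = (1−p)^9 = 0.095152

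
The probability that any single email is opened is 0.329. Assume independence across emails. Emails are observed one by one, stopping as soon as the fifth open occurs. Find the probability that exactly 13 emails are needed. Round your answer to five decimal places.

0.07841

Y = trial on which the fifth success occurs; negative binomial, r=5, p=0.329.
P(Y=13) = C(12,4) · p^5 · (1−p)^8
= 495 · 0.0038546 · 0.041094 = 0.0784088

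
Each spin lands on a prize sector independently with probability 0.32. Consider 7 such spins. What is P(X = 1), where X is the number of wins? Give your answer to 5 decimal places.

X ~ Binomial(n=7, p=0.32).
P(X=1) = C(7,1) · p^1 · (1−p)^6
= 7 · 0.32 · 0.098867 = 0.2214632

0.22146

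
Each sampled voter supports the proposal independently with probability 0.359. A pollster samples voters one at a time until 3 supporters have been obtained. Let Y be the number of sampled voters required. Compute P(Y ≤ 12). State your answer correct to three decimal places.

0.863

Finishing within 12 sampled voters ⇔ at least 3 successes in the first 12. With X ~ Binomial(12, 0.359), P(Y ≤ 12) = 1 − P(X ≤ 2).
  k=0: C(12,0)·0.359^0·0.641^12 = 0.00481
  k=1: C(12,1)·0.359^1·0.641^11 = 0.03234
  k=2: C(12,2)·0.359^2·0.641^10 = 0.09961
1 − 0.13676 = 0.86324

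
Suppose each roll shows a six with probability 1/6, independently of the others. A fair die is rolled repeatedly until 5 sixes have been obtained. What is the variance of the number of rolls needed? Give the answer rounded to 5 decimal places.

150.00000

Y = total rolls until the fifth success; negative binomial with r=5, p=0.166667.
Var(Y) = r(1−p)/p² = 5·0.833333 / 0.166667² = 150.0000000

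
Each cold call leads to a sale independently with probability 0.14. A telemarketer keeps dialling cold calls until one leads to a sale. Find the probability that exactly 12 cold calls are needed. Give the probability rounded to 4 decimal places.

Geometric (trials to first success), p = 0.14.
P(Y = 12) = (1−p)^11 · p = 0.19032 · 0.14 = 0.026645

0.0266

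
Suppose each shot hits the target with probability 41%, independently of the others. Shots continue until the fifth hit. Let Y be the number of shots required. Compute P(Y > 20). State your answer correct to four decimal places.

Needing more than 20 shots ⇔ fewer than 5 successes in the first 20. With X ~ Binomial(20, 0.41), P(Y > 20) = P(X ≤ 4).
  k=0: C(20,0)·0.41^0·0.59^20 = 0.000026
  k=1: C(20,1)·0.41^1·0.59^19 = 0.000363
  k=2: C(20,2)·0.41^2·0.59^18 = 0.002397
  k=3: C(20,3)·0.41^3·0.59^17 = 0.009994
  k=4: C(20,4)·0.41^4·0.59^16 = 0.029516
P(X ≤ 4) = 0.042296

0.0423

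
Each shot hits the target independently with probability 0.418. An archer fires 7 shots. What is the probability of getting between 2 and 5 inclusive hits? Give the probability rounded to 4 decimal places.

0.8397

X ~ Binomial(7, 0.418); P(2 ≤ X ≤ 5) = Σ C(7,k) p^k (1−p)^(7−k) over k:
  k=2: C(7,2)·0.418^2·0.582^5 = 0.245012
  k=3: C(7,3)·0.418^3·0.582^4 = 0.293284
  k=4: C(7,4)·0.418^4·0.582^3 = 0.210641
  k=5: C(7,5)·0.418^5·0.582^2 = 0.090771
Total = 0.839708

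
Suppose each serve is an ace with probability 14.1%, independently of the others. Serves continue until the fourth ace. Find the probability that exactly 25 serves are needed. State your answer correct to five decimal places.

0.03288

Y = trial on which the fourth success occurs; negative binomial, r=4, p=0.141.
P(Y=25) = C(24,3) · p^4 · (1−p)^21
= 2024 · 0.00039525 · 0.041101 = 0.0328809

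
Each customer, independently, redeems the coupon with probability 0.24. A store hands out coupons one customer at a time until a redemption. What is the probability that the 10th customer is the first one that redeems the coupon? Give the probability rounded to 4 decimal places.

0.0203

Geometric (trials to first success), p = 0.24.
P(Y = 10) = (1−p)^9 · p = 0.084591 · 0.24 = 0.020302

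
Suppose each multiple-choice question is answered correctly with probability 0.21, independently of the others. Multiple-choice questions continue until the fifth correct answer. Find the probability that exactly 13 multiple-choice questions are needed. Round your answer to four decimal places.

Y = trial on which the fifth success occurs; negative binomial, r=5, p=0.21.
P(Y=13) = C(12,4) · p^5 · (1−p)^8
= 495 · 0.00040841 · 0.15171 = 0.030670

0.0307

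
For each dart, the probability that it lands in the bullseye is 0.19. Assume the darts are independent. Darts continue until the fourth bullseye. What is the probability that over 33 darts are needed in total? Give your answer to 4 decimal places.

0.1033

Needing more than 33 darts ⇔ fewer than 4 successes in the first 33. With X ~ Binomial(33, 0.19), P(Y > 33) = P(X ≤ 3).
  k=0: C(33,0)·0.19^0·0.81^33 = 0.000955
  k=1: C(33,1)·0.19^1·0.81^32 = 0.007392
  k=2: C(33,2)·0.19^2·0.81^31 = 0.027744
  k=3: C(33,3)·0.19^3·0.81^30 = 0.067249
P(X ≤ 3) = 0.103341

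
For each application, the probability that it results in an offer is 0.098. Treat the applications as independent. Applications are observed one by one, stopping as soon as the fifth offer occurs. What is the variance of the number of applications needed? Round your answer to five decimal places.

469.59600

Y = total applications until the fifth success; negative binomial with r=5, p=0.098.
Var(Y) = r(1−p)/p² = 5·0.902 / 0.098² = 469.5960017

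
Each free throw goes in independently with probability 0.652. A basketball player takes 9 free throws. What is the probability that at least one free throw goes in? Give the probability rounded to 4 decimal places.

P(at least one) = 1 − P(none) = 1 − (1 − 0.652)^9
= 1 − 0.000075 = 0.999925

0.9999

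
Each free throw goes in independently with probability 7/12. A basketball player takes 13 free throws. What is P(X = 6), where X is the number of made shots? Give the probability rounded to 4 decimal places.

0.1474

X ~ Binomial(n=13, p=0.583333).
P(X=6) = C(13,6) · p^6 · (1−p)^7
= 1716 · 0.0394 · 0.0021803 = 0.147414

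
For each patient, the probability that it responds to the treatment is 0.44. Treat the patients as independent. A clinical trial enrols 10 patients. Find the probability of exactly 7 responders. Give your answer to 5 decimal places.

0.06728

X ~ Binomial(n=10, p=0.44).
P(X=7) = C(10,7) · p^7 · (1−p)^3
= 120 · 0.0031928 · 0.17562 = 0.0672844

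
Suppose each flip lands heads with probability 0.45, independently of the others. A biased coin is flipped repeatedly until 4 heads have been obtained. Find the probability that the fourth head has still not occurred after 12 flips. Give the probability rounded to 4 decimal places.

Needing more than 12 flips ⇔ fewer than 4 successes in the first 12. With X ~ Binomial(12, 0.45), P(Y > 12) = P(X ≤ 3).
  k=0: C(12,0)·0.45^0·0.55^12 = 0.000766
  k=1: C(12,1)·0.45^1·0.55^11 = 0.007523
  k=2: C(12,2)·0.45^2·0.55^10 = 0.033853
  k=3: C(12,3)·0.45^3·0.55^9 = 0.092326
P(X ≤ 3) = 0.134468

0.1345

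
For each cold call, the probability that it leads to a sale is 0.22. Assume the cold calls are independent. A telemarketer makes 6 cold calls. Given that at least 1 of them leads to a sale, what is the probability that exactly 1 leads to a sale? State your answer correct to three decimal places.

X ~ Binomial(6, 0.22). Want P(X=1 | X≥1) = P(X=1) / P(X≥1).
P(X=1) = C(6,1)·0.22^1·0.78^5 = 0.38111
P(X≥1) = 1 − 0.22520 = 0.77480
Ratio = 0.38111 / 0.77480 = 0.49188

0.492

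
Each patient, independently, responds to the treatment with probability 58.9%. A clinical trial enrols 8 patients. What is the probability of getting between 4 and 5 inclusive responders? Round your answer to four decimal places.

0.5160

X ~ Binomial(8, 0.589); P(4 ≤ X ≤ 5) = Σ C(8,k) p^k (1−p)^(8−k) over k:
  k=4: C(8,4)·0.589^4·0.411^4 = 0.240396
  k=5: C(8,5)·0.589^5·0.411^3 = 0.275607
Total = 0.516002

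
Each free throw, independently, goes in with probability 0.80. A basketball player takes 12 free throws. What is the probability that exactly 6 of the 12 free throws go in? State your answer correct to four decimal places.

0.0155

X ~ Binomial(n=12, p=0.80).
P(X=6) = C(12,6) · p^6 · (1−p)^6
= 924 · 0.26214 · 6.4e-05 = 0.015502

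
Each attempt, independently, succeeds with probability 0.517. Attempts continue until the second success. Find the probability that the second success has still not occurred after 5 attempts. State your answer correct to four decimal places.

0.1670

Needing more than 5 attempts ⇔ fewer than 2 successes in the first 5. With X ~ Binomial(5, 0.517), P(Y > 5) = P(X ≤ 1).
  k=0: C(5,0)·0.517^0·0.483^5 = 0.026287
  k=1: C(5,1)·0.517^1·0.483^4 = 0.140685
P(X ≤ 1) = 0.166972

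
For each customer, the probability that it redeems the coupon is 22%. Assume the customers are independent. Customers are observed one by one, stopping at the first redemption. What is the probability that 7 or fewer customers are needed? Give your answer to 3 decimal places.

0.824

Y = number of customers to the first success; geometric, p = 0.22.
P(Y ≤ 7) = 1 − (1−p)^7 = 1 − 0.17566 = 0.82434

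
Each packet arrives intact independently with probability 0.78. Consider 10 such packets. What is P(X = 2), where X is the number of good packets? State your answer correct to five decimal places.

0.00015

X ~ Binomial(n=10, p=0.78).
P(X=2) = C(10,2) · p^2 · (1−p)^8
= 45 · 0.6084 · 5.4876e-06 = 0.0001502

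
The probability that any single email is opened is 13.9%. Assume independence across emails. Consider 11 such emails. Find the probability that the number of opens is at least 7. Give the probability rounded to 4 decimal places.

X ~ Binomial(11, 0.139); P(X ≥ 7) = Σ C(11,k) p^k (1−p)^(11−k) over k:
  k=7: C(11,7)·0.139^7·0.861^4 = 0.000182
  k=8: C(11,8)·0.139^8·0.861^3 = 0.000015
  k=9: C(11,9)·0.139^9·0.861^2 = 0.000001
  k=10: C(11,10)·0.139^10·0.861^1 = 0.000000
  k=11: C(11,11)·0.139^11·0.861^0 = 0.000000
Total = 0.000197

0.0002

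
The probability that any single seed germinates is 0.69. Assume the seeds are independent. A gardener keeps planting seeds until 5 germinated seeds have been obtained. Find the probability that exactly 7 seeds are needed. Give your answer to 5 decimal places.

Y = trial on which the fifth success occurs; negative binomial, r=5, p=0.69.
P(Y=7) = C(6,4) · p^5 · (1−p)^2
= 15 · 0.1564 · 0.0961 = 0.2254551

0.22546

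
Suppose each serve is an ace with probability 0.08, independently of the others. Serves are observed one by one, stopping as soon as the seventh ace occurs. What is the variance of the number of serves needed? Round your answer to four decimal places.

1006.2500

Y = total serves until the seventh success; negative binomial with r=7, p=0.08.
Var(Y) = r(1−p)/p² = 7·0.92 / 0.08² = 1006.250000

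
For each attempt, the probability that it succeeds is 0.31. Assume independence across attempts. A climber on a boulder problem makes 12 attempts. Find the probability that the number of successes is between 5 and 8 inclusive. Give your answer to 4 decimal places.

X ~ Binomial(12, 0.31); P(5 ≤ X ≤ 8) = Σ C(12,k) p^k (1−p)^(12−k) over k:
  k=5: C(12,5)·0.31^5·0.69^7 = 0.168841
  k=6: C(12,6)·0.31^6·0.69^6 = 0.088499
  k=7: C(12,7)·0.31^7·0.69^5 = 0.034080
  k=8: C(12,8)·0.31^8·0.69^4 = 0.009570
Total = 0.300989

0.3010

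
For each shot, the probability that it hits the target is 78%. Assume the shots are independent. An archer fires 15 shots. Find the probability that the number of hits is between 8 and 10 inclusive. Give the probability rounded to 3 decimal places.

X ~ Binomial(15, 0.78); P(8 ≤ X ≤ 10) = Σ C(15,k) p^k (1−p)^(15−k) over k:
  k=8: C(15,8)·0.78^8·0.22^7 = 0.02199
  k=9: C(15,9)·0.78^9·0.22^6 = 0.06064
  k=10: C(15,10)·0.78^10·0.22^5 = 0.12901
Total = 0.21164

0.212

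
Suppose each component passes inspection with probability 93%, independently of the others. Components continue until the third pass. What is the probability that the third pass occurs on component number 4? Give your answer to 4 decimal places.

0.1689

Y = trial on which the third success occurs; negative binomial, r=3, p=0.93.
P(Y=4) = C(3,2) · p^3 · (1−p)^1
= 3 · 0.80436 · 0.07 = 0.168915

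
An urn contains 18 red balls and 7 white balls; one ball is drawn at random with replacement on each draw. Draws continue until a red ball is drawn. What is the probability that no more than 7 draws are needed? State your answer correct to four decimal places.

0.9999

Y = number of draws to the first success; geometric, p = 0.72.
P(Y ≤ 7) = 1 − (1−p)^7 = 1 − 0.000135 = 0.999865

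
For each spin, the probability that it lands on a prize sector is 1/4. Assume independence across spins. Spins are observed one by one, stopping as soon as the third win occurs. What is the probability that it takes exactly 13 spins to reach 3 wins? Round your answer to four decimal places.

Y = trial on which the third success occurs; negative binomial, r=3, p=0.25.
P(Y=13) = C(12,2) · p^3 · (1−p)^10
= 66 · 0.015625 · 0.056314 = 0.058073

0.0581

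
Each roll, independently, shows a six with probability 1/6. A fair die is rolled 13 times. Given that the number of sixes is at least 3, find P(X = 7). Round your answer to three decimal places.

X ~ Binomial(13, 0.166667). Want P(X=7 | X≥3) = P(X=7) / P(X≥3).
P(X=7) = C(13,7)·0.166667^7·0.833333^6 = 0.00205
P(X≥3) = 1 − 0.09346 − 0.24301 − 0.29161 = 0.37192
Ratio = 0.00205 / 0.37192 = 0.00552

0.006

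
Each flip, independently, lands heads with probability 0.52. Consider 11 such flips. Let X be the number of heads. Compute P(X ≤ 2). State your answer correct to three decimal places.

X ~ Binomial(11, 0.52); P(X ≤ 2) = Σ C(11,k) p^k (1−p)^(11−k) over k:
  k=0: C(11,0)·0.52^0·0.48^11 = 0.00031
  k=1: C(11,1)·0.52^1·0.48^10 = 0.00371
  k=2: C(11,2)·0.52^2·0.48^9 = 0.02012
Total = 0.02414

0.024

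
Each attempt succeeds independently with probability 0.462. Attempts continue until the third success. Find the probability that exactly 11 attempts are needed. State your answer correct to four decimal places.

0.0311

Y = trial on which the third success occurs; negative binomial, r=3, p=0.462.
P(Y=11) = C(10,2) · p^3 · (1−p)^8
= 45 · 0.098611 · 0.0070187 = 0.031146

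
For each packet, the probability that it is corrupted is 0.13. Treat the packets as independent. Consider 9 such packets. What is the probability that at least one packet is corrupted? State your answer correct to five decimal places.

0.71446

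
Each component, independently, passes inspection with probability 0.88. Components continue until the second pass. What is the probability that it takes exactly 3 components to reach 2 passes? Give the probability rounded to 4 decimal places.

Y = trial on which the second success occurs; negative binomial, r=2, p=0.88.
P(Y=3) = C(2,1) · p^2 · (1−p)^1
= 2 · 0.7744 · 0.12 = 0.185856

0.1859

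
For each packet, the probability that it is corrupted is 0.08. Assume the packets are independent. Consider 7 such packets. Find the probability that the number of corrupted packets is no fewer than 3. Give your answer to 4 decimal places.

X ~ Binomial(7, 0.08); P(X ≥ 3) = Σ C(7,k) p^k (1−p)^(7−k) over k:
  k=3: C(7,3)·0.08^3·0.92^4 = 0.012838
  k=4: C(7,4)·0.08^4·0.92^3 = 0.001116
  k=5: C(7,5)·0.08^5·0.92^2 = 0.000058
  k=6: C(7,6)·0.08^6·0.92^1 = 0.000002
  k=7: C(7,7)·0.08^7·0.92^0 = 0.000000
Total = 0.014014

0.0140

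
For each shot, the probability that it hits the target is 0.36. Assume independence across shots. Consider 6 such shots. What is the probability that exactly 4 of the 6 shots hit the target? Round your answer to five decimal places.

0.10320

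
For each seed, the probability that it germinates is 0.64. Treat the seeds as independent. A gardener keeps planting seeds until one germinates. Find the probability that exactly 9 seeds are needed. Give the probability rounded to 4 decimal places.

Geometric (trials to first success), p = 0.64.
P(Y = 9) = (1−p)^8 · p = 0.00028211 · 0.64 = 0.000181

0.0002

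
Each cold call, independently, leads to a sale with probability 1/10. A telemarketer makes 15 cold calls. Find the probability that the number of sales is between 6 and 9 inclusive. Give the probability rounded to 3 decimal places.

0.002

X ~ Binomial(15, 0.10); P(6 ≤ X ≤ 9) = Σ C(15,k) p^k (1−p)^(15−k) over k:
  k=6: C(15,6)·0.10^6·0.90^9 = 0.00194
  k=7: C(15,7)·0.10^7·0.90^8 = 0.00028
  k=8: C(15,8)·0.10^8·0.90^7 = 0.00003
  k=9: C(15,9)·0.10^9·0.90^6 = 0.00000
Total = 0.00225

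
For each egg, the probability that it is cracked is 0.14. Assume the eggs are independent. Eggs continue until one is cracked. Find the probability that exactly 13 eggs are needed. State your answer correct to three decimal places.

Geometric (trials to first success), p = 0.14.
P(Y = 13) = (1−p)^12 · p = 0.16367 · 0.14 = 0.02291

0.023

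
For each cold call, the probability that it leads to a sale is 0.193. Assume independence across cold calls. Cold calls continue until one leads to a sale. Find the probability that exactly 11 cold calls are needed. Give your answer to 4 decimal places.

0.0226

Geometric (trials to first success), p = 0.193.
P(Y = 11) = (1−p)^10 · p = 0.11715 · 0.193 = 0.022610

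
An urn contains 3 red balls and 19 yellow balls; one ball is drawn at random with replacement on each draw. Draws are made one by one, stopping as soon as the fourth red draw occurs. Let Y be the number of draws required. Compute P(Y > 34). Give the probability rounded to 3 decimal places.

Needing more than 34 draws ⇔ fewer than 4 successes in the first 34. With X ~ Binomial(34, 0.136364), P(Y > 34) = P(X ≤ 3).
  k=0: C(34,0)·0.136364^0·0.863636^34 = 0.00684
  k=1: C(34,1)·0.136364^1·0.863636^33 = 0.03674
  k=2: C(34,2)·0.136364^2·0.863636^32 = 0.09571
  k=3: C(34,3)·0.136364^3·0.863636^31 = 0.16119
P(X ≤ 3) = 0.30048

0.300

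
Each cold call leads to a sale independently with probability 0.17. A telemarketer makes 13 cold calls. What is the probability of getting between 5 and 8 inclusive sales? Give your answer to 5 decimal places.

0.05505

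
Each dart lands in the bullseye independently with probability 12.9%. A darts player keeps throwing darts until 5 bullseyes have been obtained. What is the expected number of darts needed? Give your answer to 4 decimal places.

Y = total darts until the fifth success; negative binomial with r=5, p=0.129.
E[Y] = r / p = 5 / 0.129 = 38.759690

38.7597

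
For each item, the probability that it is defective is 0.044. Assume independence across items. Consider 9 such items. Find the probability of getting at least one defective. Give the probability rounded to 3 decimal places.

P(at least one) = 1 − P(none) = 1 − (1 − 0.044)^9
= 1 − 0.66699 = 0.33301

0.333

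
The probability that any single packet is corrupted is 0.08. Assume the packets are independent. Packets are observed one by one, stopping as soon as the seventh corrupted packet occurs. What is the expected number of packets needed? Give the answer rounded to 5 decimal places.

87.50000

Y = total packets until the seventh success; negative binomial with r=7, p=0.08.
E[Y] = r / p = 7 / 0.08 = 87.5000000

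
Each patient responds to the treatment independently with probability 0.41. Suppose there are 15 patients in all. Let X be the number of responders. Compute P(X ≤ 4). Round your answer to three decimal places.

0.195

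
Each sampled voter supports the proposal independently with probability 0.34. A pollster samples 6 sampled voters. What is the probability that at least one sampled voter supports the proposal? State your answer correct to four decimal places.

0.9173

P(at least one) = 1 − P(none) = 1 − (1 − 0.34)^6
= 1 − 0.082654 = 0.917346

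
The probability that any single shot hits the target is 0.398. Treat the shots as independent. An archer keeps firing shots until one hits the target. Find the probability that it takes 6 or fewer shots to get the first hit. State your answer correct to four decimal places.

0.9524

Y = number of shots to the first success; geometric, p = 0.398.
P(Y ≤ 6) = 1 − (1−p)^6 = 1 − 0.047597 = 0.952403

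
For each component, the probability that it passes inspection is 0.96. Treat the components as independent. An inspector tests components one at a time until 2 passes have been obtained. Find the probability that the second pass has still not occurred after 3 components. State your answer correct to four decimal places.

Needing more than 3 components ⇔ fewer than 2 successes in the first 3. With X ~ Binomial(3, 0.96), P(Y > 3) = P(X ≤ 1).
  k=0: C(3,0)·0.96^0·0.04^3 = 0.000064
  k=1: C(3,1)·0.96^1·0.04^2 = 0.004608
P(X ≤ 1) = 0.004672

0.0047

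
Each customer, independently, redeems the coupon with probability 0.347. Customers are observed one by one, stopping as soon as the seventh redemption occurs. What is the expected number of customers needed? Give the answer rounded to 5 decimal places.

Y = total customers until the seventh success; negative binomial with r=7, p=0.347.
E[Y] = r / p = 7 / 0.347 = 20.1729107

20.17291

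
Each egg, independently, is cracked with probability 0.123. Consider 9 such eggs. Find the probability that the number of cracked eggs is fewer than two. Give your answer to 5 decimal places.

0.69429

X ~ Binomial(9, 0.123); P(X ≤ 1) = Σ C(9,k) p^k (1−p)^(9−k) over k:
  k=0: C(9,0)·0.123^0·0.877^9 = 0.3068996
  k=1: C(9,1)·0.123^1·0.877^8 = 0.3873864
Total = 0.6942860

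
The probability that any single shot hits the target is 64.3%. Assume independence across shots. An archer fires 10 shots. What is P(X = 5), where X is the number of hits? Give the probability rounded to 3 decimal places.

0.161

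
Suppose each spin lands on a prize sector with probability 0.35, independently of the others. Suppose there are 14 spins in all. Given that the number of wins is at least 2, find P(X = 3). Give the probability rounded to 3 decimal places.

X ~ Binomial(14, 0.35). Want P(X=3 | X≥2) = P(X=3) / P(X≥2).
P(X=3) = C(14,3)·0.35^3·0.65^11 = 0.13657
P(X≥2) = 1 − 0.00240 − 0.01812 = 0.97948
Ratio = 0.13657 / 0.97948 = 0.13943

0.139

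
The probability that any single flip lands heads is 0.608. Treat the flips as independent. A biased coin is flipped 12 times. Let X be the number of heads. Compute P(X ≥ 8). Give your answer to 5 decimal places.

X ~ Binomial(12, 0.608); P(X ≥ 8) = Σ C(12,k) p^k (1−p)^(12−k) over k:
  k=8: C(12,8)·0.608^8·0.392^4 = 0.2182620
  k=9: C(12,9)·0.608^9·0.392^3 = 0.1504572
  k=10: C(12,10)·0.608^10·0.392^2 = 0.0700087
  k=11: C(12,11)·0.608^11·0.392^1 = 0.0197427
  k=12: C(12,12)·0.608^12·0.392^0 = 0.0025518
Total = 0.4610224

0.46102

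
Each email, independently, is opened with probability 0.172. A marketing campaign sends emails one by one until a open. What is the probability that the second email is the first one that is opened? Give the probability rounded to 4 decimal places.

0.1424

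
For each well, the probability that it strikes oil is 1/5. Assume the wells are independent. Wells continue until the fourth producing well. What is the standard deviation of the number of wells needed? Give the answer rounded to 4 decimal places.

Y = total wells until the fourth success; negative binomial with r=4, p=0.20.
SD(Y) = √[r(1−p)/p²] = √(80.000000) = 8.944272

8.9443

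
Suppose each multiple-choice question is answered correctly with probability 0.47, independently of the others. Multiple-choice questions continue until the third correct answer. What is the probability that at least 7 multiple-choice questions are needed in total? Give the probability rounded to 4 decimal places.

0.4015

Needing more than 6 multiple-choice questions ⇔ fewer than 3 successes in the first 6. With X ~ Binomial(6, 0.47), P(Y > 6) = P(X ≤ 2).
  k=0: C(6,0)·0.47^0·0.53^6 = 0.022164
  k=1: C(6,1)·0.47^1·0.53^5 = 0.117931
  k=2: C(6,2)·0.47^2·0.53^4 = 0.261451
P(X ≤ 2) = 0.401547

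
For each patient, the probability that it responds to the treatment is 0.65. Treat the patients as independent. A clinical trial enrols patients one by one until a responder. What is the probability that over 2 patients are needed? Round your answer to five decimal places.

Y = number of patients to the first success; geometric, p = 0.65.
P(Y > 2) = P(first 2 all fail) = (1−p)^2 = 0.1225000

0.12250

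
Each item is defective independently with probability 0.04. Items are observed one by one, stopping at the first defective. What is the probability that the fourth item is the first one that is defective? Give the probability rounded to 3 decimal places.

0.035

Geometric (trials to first success), p = 0.04.
P(Y = 4) = (1−p)^3 · p = 0.88474 · 0.04 = 0.03539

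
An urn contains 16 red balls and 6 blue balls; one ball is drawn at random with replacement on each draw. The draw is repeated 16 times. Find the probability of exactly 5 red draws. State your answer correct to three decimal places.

X ~ Binomial(n=16, p=0.727273).
P(X=5) = C(16,5) · p^5 · (1−p)^11
= 4368 · 0.20346 · 6.2089e-07 = 0.00055

0.001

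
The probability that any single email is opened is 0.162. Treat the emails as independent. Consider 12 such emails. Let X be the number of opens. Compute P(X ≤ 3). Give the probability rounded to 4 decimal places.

X ~ Binomial(12, 0.162); P(X ≤ 3) = Σ C(12,k) p^k (1−p)^(12−k) over k:
  k=0: C(12,0)·0.162^0·0.838^12 = 0.119930
  k=1: C(12,1)·0.162^1·0.838^11 = 0.278215
  k=2: C(12,2)·0.162^2·0.838^10 = 0.295811
  k=3: C(12,3)·0.162^3·0.838^9 = 0.190618
Total = 0.884574

0.8846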